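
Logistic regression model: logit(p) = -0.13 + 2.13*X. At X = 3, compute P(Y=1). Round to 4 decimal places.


Compute z = -0.13 + (2.13)(3) = 6.2600.
exp(-z) = 0.0019.
P = 1/(1 + 0.0019) = 0.9981.

0.9981


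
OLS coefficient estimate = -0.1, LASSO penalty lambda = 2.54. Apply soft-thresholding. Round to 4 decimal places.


|beta_OLS| = 0.1.
lambda = 2.54.
Since |beta| <= lambda, the coefficient is set to 0.
Result = 0.0000.

0.0000


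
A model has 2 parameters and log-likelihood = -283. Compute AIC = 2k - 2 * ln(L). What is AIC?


Compute:
2k = 2*2 = 4.
-2*loglik = -2*(-283) = 566.
AIC = 4 + 566 = 570.

570


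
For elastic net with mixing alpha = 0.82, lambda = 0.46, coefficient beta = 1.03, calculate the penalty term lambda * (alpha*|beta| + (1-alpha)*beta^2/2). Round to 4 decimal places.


L1 component = 0.82 * |1.03| = 0.8446.
L2 component = 0.18 * 1.03^2 / 2 = 0.0955.
Penalty = 0.46 * (0.8446 + 0.0955) = 0.46 * 0.9401 = 0.4324.

0.4324


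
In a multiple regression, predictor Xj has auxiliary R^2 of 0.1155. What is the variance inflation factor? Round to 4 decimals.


Using VIF = 1/(1 - R^2_j):
1 - 0.1155 = 0.8845.
VIF = 1.1306.

1.1306


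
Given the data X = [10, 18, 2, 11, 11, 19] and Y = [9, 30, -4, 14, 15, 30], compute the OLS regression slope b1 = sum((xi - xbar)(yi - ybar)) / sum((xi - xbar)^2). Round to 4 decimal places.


The sample means are xbar = 11.8333 and ybar = 15.6667.
Compute S_xx = 190.8333 and S_xy = 398.6667.
Slope b1 = S_xy / S_xx = 398.6667 / 190.8333 = 2.0891.

2.0891


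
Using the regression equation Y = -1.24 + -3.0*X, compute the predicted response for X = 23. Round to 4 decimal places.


Substitute X = 23 into the equation:
Y = -1.24 + -3.0 * 23 = -1.24 + -69.0000 = -70.2400.

-70.2400


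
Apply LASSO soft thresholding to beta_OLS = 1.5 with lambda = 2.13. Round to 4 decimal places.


Absolute value: |1.5| = 1.5.
Compare to lambda = 2.13.
Since |beta| <= lambda, the coefficient is set to 0.

0.0000


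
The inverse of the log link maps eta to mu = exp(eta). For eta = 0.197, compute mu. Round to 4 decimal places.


The inverse log link gives:
mu = exp(0.197) = 1.2177.

1.2177


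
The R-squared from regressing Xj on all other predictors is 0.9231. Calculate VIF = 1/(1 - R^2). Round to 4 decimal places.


Denominator: 1 - 0.9231 = 0.0769.
VIF = 1 / 0.0769 = 13.0039.

13.0039


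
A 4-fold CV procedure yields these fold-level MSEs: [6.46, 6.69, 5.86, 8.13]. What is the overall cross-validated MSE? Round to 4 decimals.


Sum of fold MSEs = 27.1400.
Average = 27.1400 / 4 = 6.7850.

6.7850


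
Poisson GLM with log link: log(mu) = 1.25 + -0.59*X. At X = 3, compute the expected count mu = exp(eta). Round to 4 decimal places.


Compute eta = 1.25 + -0.59 * 3 = -0.5200.
Apply inverse link: mu = e^-0.5200 = 0.5945.

0.5945


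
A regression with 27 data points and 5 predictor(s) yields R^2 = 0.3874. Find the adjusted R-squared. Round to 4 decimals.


Plug in: Adj R^2 = 1 - (1 - 0.3874) * 26/21.
= 1 - 0.6126 * 26/21
= 1 - 15.9276 / 21
= 1 - 0.7585 = 0.2415.

0.2415


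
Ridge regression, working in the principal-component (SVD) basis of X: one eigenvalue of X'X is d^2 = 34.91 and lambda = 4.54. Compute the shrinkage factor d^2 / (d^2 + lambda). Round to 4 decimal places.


Compute the denominator: 34.91 + 4.54 = 39.4500.
Shrinkage factor = 34.91 / 39.4500 = 0.8849.

0.8849


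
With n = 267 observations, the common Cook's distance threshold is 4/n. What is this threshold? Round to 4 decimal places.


Cook's distance cutoff = 4/n = 4/267.
= 0.0150.

0.0150


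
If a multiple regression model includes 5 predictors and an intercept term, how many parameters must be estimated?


Including the intercept, the model has 5 predictor coefficients + 1 intercept.
Total = 6.

6


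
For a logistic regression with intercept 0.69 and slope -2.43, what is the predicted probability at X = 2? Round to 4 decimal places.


Compute z = 0.69 + (-2.43)(2) = -4.1700.
exp(-z) = 64.7155.
P = 1/(1 + 64.7155) = 0.0152.

0.0152


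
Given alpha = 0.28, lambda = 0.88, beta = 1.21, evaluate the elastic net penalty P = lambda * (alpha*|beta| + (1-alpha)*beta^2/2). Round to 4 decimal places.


alpha * |beta| = 0.28 * 1.21 = 0.3388.
(1-alpha) * beta^2/2 = 0.72 * 1.4641/2 = 0.5271.
Total = 0.88 * (0.3388 + 0.5271) = 0.7620.

0.7620


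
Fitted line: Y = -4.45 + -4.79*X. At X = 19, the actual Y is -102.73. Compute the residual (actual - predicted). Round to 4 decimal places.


Fitted value at X = 19 is yhat = -4.45 + -4.79*19 = -95.4600.
Residual = -102.73 - -95.4600 = -7.2700.

-7.2700


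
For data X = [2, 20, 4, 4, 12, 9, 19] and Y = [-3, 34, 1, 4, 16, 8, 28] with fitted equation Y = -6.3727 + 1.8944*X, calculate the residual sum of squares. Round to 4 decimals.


For each point, residual = actual - predicted.
Residuals: [-0.4161, 2.4847, -0.2049, 2.7951, -0.3601, -2.6769, -1.6209].
Sum of squared residuals = 24.1242.

24.1242


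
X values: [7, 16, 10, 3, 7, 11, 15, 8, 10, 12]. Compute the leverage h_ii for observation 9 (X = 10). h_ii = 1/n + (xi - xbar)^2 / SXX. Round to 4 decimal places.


n = 10, xbar = 9.9000.
SXX = sum((xi - xbar)^2) = 136.9000.
h = 1/10 + (10 - 9.9000)^2 / 136.9000 = 0.1001.

0.1001


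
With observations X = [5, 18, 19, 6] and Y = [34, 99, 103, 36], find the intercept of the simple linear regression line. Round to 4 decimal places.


First find the slope: b1 = 5.0647.
Means: xbar = 12.0000, ybar = 68.0000.
b0 = ybar - b1 * xbar = 68.0000 - 5.0647 * 12.0000 = 7.2235.

7.2235


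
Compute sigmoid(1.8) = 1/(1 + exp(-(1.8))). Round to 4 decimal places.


exp(-1.8000) = 0.1653.
1 + exp(-z) = 1.1653.
sigmoid = 1/1.1653 = 0.8581.

0.8581


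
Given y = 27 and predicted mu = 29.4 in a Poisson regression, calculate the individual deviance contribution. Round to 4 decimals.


Compute y*ln(y/mu) = 27*ln(27/29.4) = 27*-0.085158 = -2.299266.
y - mu = -2.4.
D = 2*(-2.299266 - (-2.4)) = 0.201468, which rounds to 0.2015.

0.2015


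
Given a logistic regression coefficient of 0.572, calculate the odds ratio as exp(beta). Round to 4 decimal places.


exp(0.572) = 1.7718.
So the odds ratio is 1.7718.

1.7718


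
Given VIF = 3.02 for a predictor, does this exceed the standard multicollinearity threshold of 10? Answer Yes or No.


The threshold is 10.
VIF = 3.02 is < 10.
Multicollinearity indication: No.

No


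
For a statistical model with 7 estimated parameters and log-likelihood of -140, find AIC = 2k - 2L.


AIC = 2k - 2*loglik = 2(7) - 2(-140).
= 14 + 280 = 294.

294


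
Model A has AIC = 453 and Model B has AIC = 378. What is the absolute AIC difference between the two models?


Absolute difference = |453 - 378| = 75.
The model with lower AIC (B) is preferred.

75


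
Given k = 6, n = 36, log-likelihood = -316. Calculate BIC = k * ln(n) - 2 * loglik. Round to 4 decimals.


ln(36) = 3.583519.
k * ln(n) = 6 * 3.583519 = 21.501114.
-2L = 632.
BIC = 21.501114 + 632 = 653.501114, which rounds to 653.5011.

653.5011


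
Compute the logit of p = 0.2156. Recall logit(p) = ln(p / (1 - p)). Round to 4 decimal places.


1 - p = 0.7844.
p/(1-p) = 0.2749.
logit = ln(0.2749) = -1.2915.

-1.2915


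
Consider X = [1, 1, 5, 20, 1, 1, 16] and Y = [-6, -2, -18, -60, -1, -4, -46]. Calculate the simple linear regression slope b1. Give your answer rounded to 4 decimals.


Calculate xbar = 6.4286, ybar = -19.5714.
S_xx = 395.7143, S_xy = -1158.2857.
Using b1 = S_xy / S_xx = -1158.2857 / 395.7143, we get b1 = -2.9271.

-2.9271


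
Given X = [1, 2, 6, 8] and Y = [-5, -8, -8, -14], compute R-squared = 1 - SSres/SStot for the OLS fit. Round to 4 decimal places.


Fit the OLS line: b0 = -4.5649, b1 = -0.9847.
SSres = 10.9924.
SStot = 42.7500.
R^2 = 1 - 10.9924/42.7500 = 0.7429.

0.7429


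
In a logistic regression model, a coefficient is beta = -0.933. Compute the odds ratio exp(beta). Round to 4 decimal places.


The odds ratio is computed as:
OR = e^(-0.933) = 0.3934.

0.3934


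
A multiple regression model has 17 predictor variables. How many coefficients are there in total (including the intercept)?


Each predictor gets one coefficient, plus one intercept.
Total parameters = 17 + 1 = 18.

18


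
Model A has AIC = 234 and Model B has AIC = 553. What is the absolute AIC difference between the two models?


|AIC_A - AIC_B| = |234 - 553| = 319.
Model A is preferred (lower AIC).

319


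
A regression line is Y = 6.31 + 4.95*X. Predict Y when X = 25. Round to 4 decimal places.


Predicted value:
Y = 6.31 + (4.95)(25) = 6.31 + 123.7500 = 130.0600.

130.0600


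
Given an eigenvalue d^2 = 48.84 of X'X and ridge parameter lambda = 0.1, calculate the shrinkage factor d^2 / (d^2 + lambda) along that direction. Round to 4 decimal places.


d^2 + lambda = 48.84 + 0.1 = 48.9400.
Shrinkage factor = 48.84/48.9400 = 0.9980.

0.9980


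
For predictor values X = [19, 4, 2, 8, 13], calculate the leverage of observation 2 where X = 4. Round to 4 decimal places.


Compute xbar = 9.2000 with n = 5 observations.
SXX = 190.8000.
Leverage = 1/5 + (4 - 9.2000)^2/190.8000 = 0.3417.

0.3417


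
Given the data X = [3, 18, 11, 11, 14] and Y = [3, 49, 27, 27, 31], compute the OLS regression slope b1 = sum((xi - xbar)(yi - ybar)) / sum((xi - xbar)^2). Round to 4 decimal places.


Calculate xbar = 11.4000, ybar = 27.4000.
S_xx = 121.2000, S_xy = 357.2000.
Using b1 = S_xy / S_xx = 357.2000 / 121.2000, we get b1 = 2.9472.

2.9472


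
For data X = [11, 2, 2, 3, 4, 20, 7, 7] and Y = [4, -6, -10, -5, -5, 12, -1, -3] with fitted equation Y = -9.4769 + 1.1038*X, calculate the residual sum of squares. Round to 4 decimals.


Compute predicted values, then residuals = yi - yhat_i.
Residuals: [1.3351, 1.2693, -2.7307, 1.1655, 0.0617, -0.5991, 0.7503, -1.2497].
SSres = sum(residual^2) = 14.6962.

14.6962


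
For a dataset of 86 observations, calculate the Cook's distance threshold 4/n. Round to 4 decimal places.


The threshold is 4/n.
4/86 = 0.0465.

0.0465


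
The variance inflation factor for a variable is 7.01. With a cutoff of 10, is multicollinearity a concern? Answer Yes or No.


Compare VIF = 7.01 to the threshold of 10.
7.01 < 10, so the answer is No.

No


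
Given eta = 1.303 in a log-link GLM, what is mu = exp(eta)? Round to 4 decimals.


Apply the inverse link:
mu = e^1.303 = 3.6803.

3.6803


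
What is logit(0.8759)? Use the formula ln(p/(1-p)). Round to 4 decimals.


1 - p = 0.1241.
p/(1-p) = 7.0580.
logit = ln(7.0580) = 1.9542.

1.9542


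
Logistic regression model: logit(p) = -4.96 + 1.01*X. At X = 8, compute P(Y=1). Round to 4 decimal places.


z = -4.96 + 1.01 * 8 = 3.1200.
Sigmoid: P = 1 / (1 + exp(-3.1200)) = 0.9577.

0.9577


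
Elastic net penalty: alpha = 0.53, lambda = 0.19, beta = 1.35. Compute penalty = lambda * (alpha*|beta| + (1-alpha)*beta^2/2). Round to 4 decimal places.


L1 component = 0.53 * |1.35| = 0.7155.
L2 component = 0.47 * 1.35^2 / 2 = 0.4283.
Penalty = 0.19 * (0.7155 + 0.4283) = 0.19 * 1.1438 = 0.2173.

0.2173


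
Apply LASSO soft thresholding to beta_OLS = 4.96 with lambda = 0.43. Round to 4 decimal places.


Check: |4.96| = 4.96 vs lambda = 0.43.
Since |beta| > lambda, coefficient = sign(beta)*(|beta| - lambda) = 4.5300.
Soft-thresholded coefficient = 4.5300.

4.5300


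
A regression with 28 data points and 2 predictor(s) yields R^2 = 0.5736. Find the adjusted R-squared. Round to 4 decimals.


Plug in: Adj R^2 = 1 - (1 - 0.5736) * 27/25.
= 1 - 0.4264 * 27/25
= 1 - 11.5128 / 25
= 1 - 0.4605 = 0.5395.

0.5395


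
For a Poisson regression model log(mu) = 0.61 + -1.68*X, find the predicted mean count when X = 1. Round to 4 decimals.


Compute eta = 0.61 + -1.68 * 1 = -1.0700.
Apply inverse link: mu = e^-1.0700 = 0.3430.

0.3430


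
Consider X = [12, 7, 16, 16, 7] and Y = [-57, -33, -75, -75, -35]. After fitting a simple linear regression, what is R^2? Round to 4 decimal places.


Fit the OLS line: b0 = -2.1429, b1 = -4.5567.
SSres = 2.0394.
SStot = 1688.0000.
R^2 = 1 - 2.0394/1688.0000 = 0.9988.

0.9988


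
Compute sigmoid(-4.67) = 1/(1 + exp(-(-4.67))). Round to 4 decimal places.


Compute exp(4.6700) = 106.6977.
Sigmoid = 1 / (1 + 106.6977) = 1 / 107.6977 = 0.0093.

0.0093


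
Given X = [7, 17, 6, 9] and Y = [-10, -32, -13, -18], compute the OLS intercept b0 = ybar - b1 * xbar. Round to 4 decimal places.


The slope is b1 = -1.9030.
Sample means are xbar = 9.7500 and ybar = -18.2500.
Intercept: b0 = -18.2500 - (-1.9030)(9.7500) = 0.3043.

0.3043


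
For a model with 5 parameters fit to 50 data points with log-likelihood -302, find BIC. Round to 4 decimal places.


k * ln(n) = 5 * ln(50) = 5 * 3.912023 = 19.560115.
-2 * loglik = -2 * (-302) = 604.
BIC = 19.560115 + 604 = 623.560115, which rounds to 623.5601.

623.5601


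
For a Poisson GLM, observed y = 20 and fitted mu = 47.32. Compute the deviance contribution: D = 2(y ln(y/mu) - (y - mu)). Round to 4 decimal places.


Compute y*ln(y/mu) = 20*ln(20/47.32) = 20*-0.861201 = -17.224020.
y - mu = -27.32.
D = 2*(-17.224020 - (-27.32)) = 20.191960, which rounds to 20.1920.

20.1920


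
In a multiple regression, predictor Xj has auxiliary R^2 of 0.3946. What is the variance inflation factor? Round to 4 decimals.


Denominator: 1 - 0.3946 = 0.6054.
VIF = 1 / 0.6054 = 1.6518.

1.6518


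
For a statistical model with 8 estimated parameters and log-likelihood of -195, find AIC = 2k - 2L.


Compute:
2k = 2*8 = 16.
-2*loglik = -2*(-195) = 390.
AIC = 16 + 390 = 406.

406


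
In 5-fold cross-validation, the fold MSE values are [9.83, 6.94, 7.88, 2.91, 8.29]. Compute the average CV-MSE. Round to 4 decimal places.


Sum of fold MSEs = 35.8500.
Average = 35.8500 / 5 = 7.1700.

7.1700


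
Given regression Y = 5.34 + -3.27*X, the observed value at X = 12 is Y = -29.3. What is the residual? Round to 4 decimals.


Predicted = 5.34 + -3.27 * 12 = -33.9000.
Residual = -29.3 - -33.9000 = 4.6000.

4.6000


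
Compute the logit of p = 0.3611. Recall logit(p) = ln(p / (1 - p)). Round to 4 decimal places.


The odds are p/(1-p) = 0.3611 / 0.6389 = 0.5652.
logit(p) = ln(0.5652) = -0.5706.

-0.5706


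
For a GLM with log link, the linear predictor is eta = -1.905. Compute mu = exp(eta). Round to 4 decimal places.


mu = exp(eta) = exp(-1.905).
= 0.1488.

0.1488


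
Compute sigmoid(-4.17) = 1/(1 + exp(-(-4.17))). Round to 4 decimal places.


Compute exp(4.1700) = 64.7155.
Sigmoid = 1 / (1 + 64.7155) = 1 / 65.7155 = 0.0152.

0.0152


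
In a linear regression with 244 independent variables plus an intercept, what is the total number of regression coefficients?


Each predictor gets one coefficient, plus one intercept.
Total parameters = 244 + 1 = 245.

245


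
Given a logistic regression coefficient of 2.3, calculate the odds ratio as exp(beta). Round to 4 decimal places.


exp(2.3) = 9.9742.
So the odds ratio is 9.9742.

9.9742


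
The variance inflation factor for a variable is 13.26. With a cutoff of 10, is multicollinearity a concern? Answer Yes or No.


Check: VIF = 13.26 vs threshold = 10.
Since 13.26 >= 10, the answer is Yes.

Yes


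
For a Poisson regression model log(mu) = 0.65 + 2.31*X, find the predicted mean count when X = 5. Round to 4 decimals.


eta = 0.65 + 2.31 * 5 = 12.2000.
mu = exp(12.2000) = 198789.1511.

198789.1511


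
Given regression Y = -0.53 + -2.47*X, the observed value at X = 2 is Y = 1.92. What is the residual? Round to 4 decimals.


Compute yhat = -0.53 + (-2.47)(2) = -5.4700.
Residual = actual - predicted = 1.92 - -5.4700 = 7.3900.

7.3900


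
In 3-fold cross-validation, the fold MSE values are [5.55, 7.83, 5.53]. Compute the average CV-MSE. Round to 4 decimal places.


Add all fold MSEs: 18.9100.
Divide by k = 3: 18.9100/3 = 6.3033.

6.3033


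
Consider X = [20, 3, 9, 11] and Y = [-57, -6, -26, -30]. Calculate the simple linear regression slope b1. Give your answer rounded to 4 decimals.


The sample means are xbar = 10.7500 and ybar = -29.7500.
Compute S_xx = 148.7500 and S_xy = -442.7500.
Slope b1 = S_xy / S_xx = -442.7500 / 148.7500 = -2.9765.

-2.9765


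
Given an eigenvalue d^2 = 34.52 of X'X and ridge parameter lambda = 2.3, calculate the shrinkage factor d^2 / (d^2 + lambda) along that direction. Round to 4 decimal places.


Compute the denominator: 34.52 + 2.3 = 36.8200.
Shrinkage factor = 34.52 / 36.8200 = 0.9375.

0.9375


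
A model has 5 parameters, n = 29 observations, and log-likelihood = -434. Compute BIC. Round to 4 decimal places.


k * ln(n) = 5 * ln(29) = 5 * 3.367296 = 16.836480.
-2 * loglik = -2 * (-434) = 868.
BIC = 16.836480 + 868 = 884.836480, which rounds to 884.8365.

884.8365


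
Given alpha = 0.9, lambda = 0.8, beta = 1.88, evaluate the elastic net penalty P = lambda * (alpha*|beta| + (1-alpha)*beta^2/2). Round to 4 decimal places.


alpha * |beta| = 0.9 * 1.88 = 1.6920.
(1-alpha) * beta^2/2 = 0.1 * 3.5344/2 = 0.1767.
Total = 0.8 * (1.6920 + 0.1767) = 1.4950.

1.4950


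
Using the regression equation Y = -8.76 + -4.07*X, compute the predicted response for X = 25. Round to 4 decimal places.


Predicted value:
Y = -8.76 + (-4.07)(25) = -8.76 + -101.7500 = -110.5100.

-110.5100


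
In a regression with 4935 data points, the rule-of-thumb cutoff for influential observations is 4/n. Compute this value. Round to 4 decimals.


The threshold is 4/n.
4/4935 = 0.0008.

0.0008


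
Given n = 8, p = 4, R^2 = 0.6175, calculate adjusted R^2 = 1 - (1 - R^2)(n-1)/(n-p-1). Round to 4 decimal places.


Plug in: Adj R^2 = 1 - (1 - 0.6175) * 7/3.
= 1 - 0.3825 * 7/3
= 1 - 2.6775 / 3
= 1 - 0.8925 = 0.1075.

0.1075


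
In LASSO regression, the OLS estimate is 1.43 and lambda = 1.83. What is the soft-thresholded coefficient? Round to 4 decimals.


|beta_OLS| = 1.43.
lambda = 1.83.
Since |beta| <= lambda, the coefficient is set to 0.
Result = 0.0000.

0.0000


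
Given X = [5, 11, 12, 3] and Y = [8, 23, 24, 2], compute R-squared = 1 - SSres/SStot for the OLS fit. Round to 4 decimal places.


Fit the OLS line: b0 = -4.9106, b1 = 2.4723.
SSres = 1.6426.
SStot = 360.7500.
R^2 = 1 - 1.6426/360.7500 = 0.9954.

0.9954


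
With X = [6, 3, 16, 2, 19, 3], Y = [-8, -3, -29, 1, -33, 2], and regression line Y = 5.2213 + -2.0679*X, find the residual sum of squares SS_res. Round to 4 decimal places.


Predicted values from Y = 5.2213 + -2.0679*X.
Residuals: [-0.8139, -2.0176, -1.1349, -0.0855, 1.0688, 2.9824].
SSres = 16.0655.

16.0655


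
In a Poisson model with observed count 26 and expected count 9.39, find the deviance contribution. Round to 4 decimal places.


Compute y*ln(y/mu) = 26*ln(26/9.39) = 26*1.018451 = 26.479726.
y - mu = 16.61.
D = 2*(26.479726 - (16.61)) = 19.739452, which rounds to 19.7395.

19.7395


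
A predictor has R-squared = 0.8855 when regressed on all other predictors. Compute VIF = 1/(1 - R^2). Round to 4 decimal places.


Using VIF = 1/(1 - R^2_j):
1 - 0.8855 = 0.1145.
VIF = 8.7336.

8.7336


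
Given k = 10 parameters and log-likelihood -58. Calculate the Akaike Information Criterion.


AIC = 2k - 2*loglik = 2(10) - 2(-58).
= 20 + 116 = 136.

136


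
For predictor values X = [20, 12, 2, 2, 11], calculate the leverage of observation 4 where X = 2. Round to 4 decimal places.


n = 5, xbar = 9.4000.
SXX = sum((xi - xbar)^2) = 231.2000.
h = 1/5 + (2 - 9.4000)^2 / 231.2000 = 0.4369.

0.4369


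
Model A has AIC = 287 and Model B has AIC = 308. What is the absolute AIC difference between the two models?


|AIC_A - AIC_B| = |287 - 308| = 21.
Model A is preferred (lower AIC).

21


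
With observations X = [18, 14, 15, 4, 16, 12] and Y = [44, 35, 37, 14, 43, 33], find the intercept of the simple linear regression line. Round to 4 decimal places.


The slope is b1 = 2.1903.
Sample means are xbar = 13.1667 and ybar = 34.3333.
Intercept: b0 = 34.3333 - (2.1903)(13.1667) = 5.4938.

5.4938


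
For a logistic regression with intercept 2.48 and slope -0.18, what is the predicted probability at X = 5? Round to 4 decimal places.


z = 2.48 + -0.18 * 5 = 1.5800.
Sigmoid: P = 1 / (1 + exp(-1.5800)) = 0.8292.

0.8292


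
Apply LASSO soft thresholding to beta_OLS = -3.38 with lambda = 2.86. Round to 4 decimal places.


Check: |-3.38| = 3.38 vs lambda = 2.86.
Since |beta| > lambda, coefficient = sign(beta)*(|beta| - lambda) = -0.5200.
Soft-thresholded coefficient = -0.5200.

-0.5200


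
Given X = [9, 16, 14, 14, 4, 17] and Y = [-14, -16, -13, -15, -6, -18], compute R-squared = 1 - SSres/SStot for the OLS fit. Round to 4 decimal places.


Fit the OLS line: b0 = -4.2473, b1 = -0.7637.
SSres = 14.5604.
SStot = 85.3333.
R^2 = 1 - 14.5604/85.3333 = 0.8294.

0.8294


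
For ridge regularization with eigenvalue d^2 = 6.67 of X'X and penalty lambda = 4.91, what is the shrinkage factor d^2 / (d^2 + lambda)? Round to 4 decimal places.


Compute the denominator: 6.67 + 4.91 = 11.5800.
Shrinkage factor = 6.67 / 11.5800 = 0.5760.

0.5760


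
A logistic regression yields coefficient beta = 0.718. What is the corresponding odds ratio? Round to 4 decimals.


exp(0.718) = 2.0503.
So the odds ratio is 2.0503.

2.0503


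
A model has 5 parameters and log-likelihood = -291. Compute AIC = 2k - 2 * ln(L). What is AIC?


AIC = 2*5 - 2*(-291).
= 10 + 582 = 592.

592


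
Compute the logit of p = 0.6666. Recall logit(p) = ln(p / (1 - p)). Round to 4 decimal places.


1 - p = 0.3334.
p/(1-p) = 1.9994.
logit = ln(1.9994) = 0.6928.

0.6928


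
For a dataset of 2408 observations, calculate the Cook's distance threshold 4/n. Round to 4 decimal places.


Cook's distance cutoff = 4/n = 4/2408.
= 0.0017.

0.0017


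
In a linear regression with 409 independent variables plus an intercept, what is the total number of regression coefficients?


Total coefficients = number of predictors + 1 (for the intercept).
= 409 + 1 = 410.

410


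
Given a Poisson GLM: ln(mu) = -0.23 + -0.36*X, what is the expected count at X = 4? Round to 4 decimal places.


eta = -0.23 + -0.36 * 4 = -1.6700.
mu = exp(-1.6700) = 0.1882.

0.1882


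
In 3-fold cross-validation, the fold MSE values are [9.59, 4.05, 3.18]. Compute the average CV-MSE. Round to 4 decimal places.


Sum of fold MSEs = 16.8200.
Average = 16.8200 / 3 = 5.6067.

5.6067


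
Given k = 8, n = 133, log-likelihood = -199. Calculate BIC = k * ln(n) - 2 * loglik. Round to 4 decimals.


ln(133) = 4.890349.
k * ln(n) = 8 * 4.890349 = 39.122792.
-2L = 398.
BIC = 39.122792 + 398 = 437.122792, which rounds to 437.1228.

437.1228


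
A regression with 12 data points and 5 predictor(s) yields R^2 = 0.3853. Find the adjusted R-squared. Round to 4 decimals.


Using the formula:
(1 - 0.3853) = 0.6147.
Multiply by 11/6: 0.6147 * 11 = 6.7617, then 6.7617 / 6 = 1.1270.
Adj R^2 = 1 - 1.1270 = -0.1270.

-0.1270


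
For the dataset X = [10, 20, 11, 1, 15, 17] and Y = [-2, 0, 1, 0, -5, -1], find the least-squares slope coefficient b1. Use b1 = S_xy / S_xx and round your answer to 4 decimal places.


First compute the means: xbar = 12.3333, ybar = -1.1667.
Then S_xx = sum((xi - xbar)^2) = 223.3333.
S_xy = sum((xi - xbar)(yi - ybar)) = -14.6667.
b1 = S_xy / S_xx = -14.6667 / 223.3333 = -0.0657.

-0.0657


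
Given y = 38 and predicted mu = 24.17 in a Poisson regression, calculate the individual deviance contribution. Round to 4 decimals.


y/mu = 38/24.17 = 1.572197 (approx.), and ln(38/24.17) = 0.452474.
y * ln(y/mu) = 38 * 0.452474 = 17.194012.
y - mu = 13.83.
D = 2 * (17.194012 - 13.83) = 6.728024, which rounds to 6.7280.

6.7280


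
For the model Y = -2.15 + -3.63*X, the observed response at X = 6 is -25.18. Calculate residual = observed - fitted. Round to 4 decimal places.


Predicted = -2.15 + -3.63 * 6 = -23.9300.
Residual = -25.18 - -23.9300 = -1.2500.

-1.2500


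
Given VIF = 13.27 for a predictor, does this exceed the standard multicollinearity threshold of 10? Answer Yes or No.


Compare VIF = 13.27 to the threshold of 10.
13.27 >= 10, so the answer is Yes.

Yes


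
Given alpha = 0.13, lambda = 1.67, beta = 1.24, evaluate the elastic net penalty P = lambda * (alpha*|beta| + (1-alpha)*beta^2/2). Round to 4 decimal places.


L1 component = 0.13 * |1.24| = 0.1612.
L2 component = 0.87 * 1.24^2 / 2 = 0.6689.
Penalty = 1.67 * (0.1612 + 0.6689) = 1.67 * 0.8301 = 1.3862.

1.3862


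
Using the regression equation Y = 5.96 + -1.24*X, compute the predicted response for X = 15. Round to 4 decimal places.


Substitute X = 15 into the equation:
Y = 5.96 + -1.24 * 15 = 5.96 + -18.6000 = -12.6400.

-12.6400


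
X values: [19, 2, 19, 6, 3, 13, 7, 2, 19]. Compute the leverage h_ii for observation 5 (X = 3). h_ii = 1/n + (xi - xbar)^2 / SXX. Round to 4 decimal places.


Compute xbar = 10.0000 with n = 9 observations.
SXX = 454.0000.
Leverage = 1/9 + (3 - 10.0000)^2/454.0000 = 0.2190.

0.2190


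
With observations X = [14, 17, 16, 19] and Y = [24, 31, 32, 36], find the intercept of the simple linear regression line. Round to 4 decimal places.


The slope is b1 = 2.2692.
Sample means are xbar = 16.5000 and ybar = 30.7500.
Intercept: b0 = 30.7500 - (2.2692)(16.5000) = -6.6923.

-6.6923


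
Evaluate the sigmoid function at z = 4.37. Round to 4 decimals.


exp(-4.3700) = 0.0127.
1 + exp(-z) = 1.0127.
sigmoid = 1/1.0127 = 0.9875.

0.9875


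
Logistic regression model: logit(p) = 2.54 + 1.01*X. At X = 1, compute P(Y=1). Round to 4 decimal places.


Compute z = 2.54 + (1.01)(1) = 3.5500.
exp(-z) = 0.0287.
P = 1/(1 + 0.0287) = 0.9721.

0.9721


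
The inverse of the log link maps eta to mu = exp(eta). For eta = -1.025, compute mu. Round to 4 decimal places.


Apply the inverse link:
mu = e^-1.025 = 0.3588.

0.3588


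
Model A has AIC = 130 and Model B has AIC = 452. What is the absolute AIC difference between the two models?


Absolute difference = |130 - 452| = 322.
The model with lower AIC (A) is preferred.

322


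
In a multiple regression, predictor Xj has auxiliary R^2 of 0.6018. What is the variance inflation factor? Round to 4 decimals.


Using VIF = 1/(1 - R^2_j):
1 - 0.6018 = 0.3982.
VIF = 2.5113.

2.5113


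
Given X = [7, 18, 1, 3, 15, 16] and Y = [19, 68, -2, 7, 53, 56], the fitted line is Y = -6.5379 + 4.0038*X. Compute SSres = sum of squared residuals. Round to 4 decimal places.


Predicted values from Y = -6.5379 + 4.0038*X.
Residuals: [-2.4887, 2.4695, 0.5341, 1.5265, -0.5191, -1.5229].
SSres = 17.4962.

17.4962


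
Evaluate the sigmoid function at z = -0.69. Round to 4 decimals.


First, exp(0.6900) = 1.9937.
Then sigma(z) = 1/(1 + 1.9937) = 0.3340.

0.3340


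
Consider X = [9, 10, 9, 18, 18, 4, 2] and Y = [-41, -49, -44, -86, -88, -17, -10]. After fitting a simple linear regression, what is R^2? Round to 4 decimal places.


After computing the OLS fit (b0=1.0559, b1=-4.8913):
SSres = 12.1398, SStot = 5514.8571.
R^2 = 1 - 12.1398/5514.8571 = 0.9978.

0.9978


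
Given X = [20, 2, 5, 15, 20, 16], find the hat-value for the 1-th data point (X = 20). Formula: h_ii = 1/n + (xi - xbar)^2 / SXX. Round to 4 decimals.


Compute xbar = 13.0000 with n = 6 observations.
SXX = 296.0000.
Leverage = 1/6 + (20 - 13.0000)^2/296.0000 = 0.3322.

0.3322


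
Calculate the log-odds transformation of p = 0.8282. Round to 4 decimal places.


The odds are p/(1-p) = 0.8282 / 0.1718 = 4.8207.
logit(p) = ln(4.8207) = 1.5729.

1.5729


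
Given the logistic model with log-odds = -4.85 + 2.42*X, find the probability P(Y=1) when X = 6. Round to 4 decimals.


z = -4.85 + 2.42 * 6 = 9.6700.
Sigmoid: P = 1 / (1 + exp(-9.6700)) = 0.9999.

0.9999


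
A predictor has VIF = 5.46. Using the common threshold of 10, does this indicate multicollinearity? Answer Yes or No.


Check: VIF = 5.46 vs threshold = 10.
Since 5.46 < 10, the answer is No.

No


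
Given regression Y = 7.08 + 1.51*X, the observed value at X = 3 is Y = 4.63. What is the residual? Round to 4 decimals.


Fitted value at X = 3 is yhat = 7.08 + 1.51*3 = 11.6100.
Residual = 4.63 - 11.6100 = -6.9800.

-6.9800


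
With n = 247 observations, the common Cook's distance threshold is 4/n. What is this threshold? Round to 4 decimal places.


Cook's distance cutoff = 4/n = 4/247.
= 0.0162.

0.0162


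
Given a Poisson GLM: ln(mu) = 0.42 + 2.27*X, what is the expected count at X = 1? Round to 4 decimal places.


Compute eta = 0.42 + 2.27 * 1 = 2.6900.
Apply inverse link: mu = e^2.6900 = 14.7317.

14.7317


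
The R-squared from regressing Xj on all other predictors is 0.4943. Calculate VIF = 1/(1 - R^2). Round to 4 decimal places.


VIF = 1 / (1 - 0.4943).
= 1 / 0.5057 = 1.9775.

1.9775


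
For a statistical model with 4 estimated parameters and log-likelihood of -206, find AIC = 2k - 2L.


AIC = 2*4 - 2*(-206).
= 8 + 412 = 420.

420


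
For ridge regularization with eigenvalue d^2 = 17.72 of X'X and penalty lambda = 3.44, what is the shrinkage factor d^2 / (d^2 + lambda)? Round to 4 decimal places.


Denominator = d^2 + lambda = 17.72 + 3.44 = 21.1600.
Shrinkage = 17.72 / 21.1600 = 0.8374.

0.8374


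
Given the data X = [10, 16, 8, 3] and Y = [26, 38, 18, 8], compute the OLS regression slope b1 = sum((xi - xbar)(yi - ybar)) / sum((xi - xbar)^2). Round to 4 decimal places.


The sample means are xbar = 9.2500 and ybar = 22.5000.
Compute S_xx = 86.7500 and S_xy = 203.5000.
Slope b1 = S_xy / S_xx = 203.5000 / 86.7500 = 2.3458.

2.3458


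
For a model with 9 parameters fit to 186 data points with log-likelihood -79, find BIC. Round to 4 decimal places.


Compute k*ln(n) = 9*ln(186) = 9*5.225747 = 47.031723.
Then -2*loglik = 158.
BIC = 47.031723 + 158 = 205.031723, which rounds to 205.0317.

205.0317


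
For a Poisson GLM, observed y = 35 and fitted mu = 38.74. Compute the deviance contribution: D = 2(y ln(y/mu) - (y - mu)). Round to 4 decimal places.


First: ln(35/38.74) = -0.101525.
Then: 35 * -0.101525 = -3.553375.
y - mu = 35 - 38.74 = -3.74.
D = 2(-3.553375 - -3.74) = 0.373250, which rounds to 0.3733.

0.3733


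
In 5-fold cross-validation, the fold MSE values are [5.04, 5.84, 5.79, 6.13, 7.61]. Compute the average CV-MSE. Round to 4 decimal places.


Sum of fold MSEs = 30.4100.
Average = 30.4100 / 5 = 6.0820.

6.0820


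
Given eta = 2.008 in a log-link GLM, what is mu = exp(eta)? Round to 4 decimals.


mu = exp(eta) = exp(2.008).
= 7.4484.

7.4484


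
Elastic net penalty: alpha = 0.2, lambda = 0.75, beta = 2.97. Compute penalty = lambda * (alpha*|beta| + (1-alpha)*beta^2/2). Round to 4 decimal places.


L1 component = 0.2 * |2.97| = 0.5940.
L2 component = 0.8 * 2.97^2 / 2 = 3.5284.
Penalty = 0.75 * (0.5940 + 3.5284) = 0.75 * 4.1224 = 3.0918.

3.0918


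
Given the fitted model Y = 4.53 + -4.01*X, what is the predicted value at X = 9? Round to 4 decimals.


Substitute X = 9 into the equation:
Y = 4.53 + -4.01 * 9 = 4.53 + -36.0900 = -31.5600.

-31.5600


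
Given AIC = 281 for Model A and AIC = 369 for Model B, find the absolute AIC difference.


|AIC_A - AIC_B| = |281 - 369| = 88.
Model A is preferred (lower AIC).

88


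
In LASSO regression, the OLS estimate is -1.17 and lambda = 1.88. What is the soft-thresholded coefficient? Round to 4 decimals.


Check: |-1.17| = 1.17 vs lambda = 1.88.
Since |beta| <= lambda, the coefficient is set to 0.
Soft-thresholded coefficient = 0.0000.

0.0000


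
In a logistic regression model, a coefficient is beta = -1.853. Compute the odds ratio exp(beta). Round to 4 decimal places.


exp(-1.853) = 0.1568.
So the odds ratio is 0.1568.

0.1568


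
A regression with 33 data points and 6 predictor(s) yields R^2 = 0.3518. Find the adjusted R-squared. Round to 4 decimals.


Adjusted R^2 = 1 - (1 - R^2) * (n-1)/(n-p-1).
(1 - R^2) = 0.6482.
(n-1)/(n-p-1) = 32/26.
(1 - R^2) * (n-1) = 0.6482 * 32 = 20.7424.
Divide by (n-p-1): 20.7424 / 26 = 0.7978.
Adj R^2 = 1 - 0.7978 = 0.2022.

0.2022


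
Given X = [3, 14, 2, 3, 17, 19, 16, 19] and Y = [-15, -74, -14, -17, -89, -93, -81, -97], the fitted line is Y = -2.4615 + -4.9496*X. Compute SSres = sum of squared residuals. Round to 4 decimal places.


Compute predicted values, then residuals = yi - yhat_i.
Residuals: [2.3103, -2.2441, -1.6393, 0.3103, -2.3953, 3.5039, 0.6551, -0.4961].
SSres = sum(residual^2) = 31.8471.

31.8471


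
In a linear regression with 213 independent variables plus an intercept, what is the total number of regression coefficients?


Total coefficients = number of predictors + 1 (for the intercept).
= 213 + 1 = 214.

214


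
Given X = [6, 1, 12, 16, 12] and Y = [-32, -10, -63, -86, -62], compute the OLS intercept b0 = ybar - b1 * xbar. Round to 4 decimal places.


First find the slope: b1 = -5.0273.
Means: xbar = 9.4000, ybar = -50.6000.
b0 = ybar - b1 * xbar = -50.6000 - -5.0273 * 9.4000 = -3.3434.

-3.3434


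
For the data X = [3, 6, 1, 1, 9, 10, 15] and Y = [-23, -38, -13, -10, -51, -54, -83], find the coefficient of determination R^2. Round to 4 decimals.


After computing the OLS fit (b0=-6.8377, b1=-4.9808):
SSres = 17.3682, SStot = 4078.8571.
R^2 = 1 - 17.3682/4078.8571 = 0.9957.

0.9957


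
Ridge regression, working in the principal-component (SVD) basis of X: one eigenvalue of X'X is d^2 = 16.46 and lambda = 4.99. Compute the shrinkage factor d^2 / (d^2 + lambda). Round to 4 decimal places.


d^2 + lambda = 16.46 + 4.99 = 21.4500.
Shrinkage factor = 16.46/21.4500 = 0.7674.

0.7674


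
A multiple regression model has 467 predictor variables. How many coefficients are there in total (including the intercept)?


Total coefficients = number of predictors + 1 (for the intercept).
= 467 + 1 = 468.

468


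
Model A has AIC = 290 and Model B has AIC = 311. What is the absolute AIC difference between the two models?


|AIC_A - AIC_B| = |290 - 311| = 21.
Model A is preferred (lower AIC).

21


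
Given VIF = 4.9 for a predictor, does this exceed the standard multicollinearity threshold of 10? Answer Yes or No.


Check: VIF = 4.9 vs threshold = 10.
Since 4.9 < 10, the answer is No.

No


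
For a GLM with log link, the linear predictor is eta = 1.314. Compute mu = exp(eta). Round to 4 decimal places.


Apply the inverse link:
mu = e^1.314 = 3.7210.

3.7210


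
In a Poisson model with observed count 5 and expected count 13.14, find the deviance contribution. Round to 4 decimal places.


Compute y*ln(y/mu) = 5*ln(5/13.14) = 5*-0.966223 = -4.831115.
y - mu = -8.14.
D = 2*(-4.831115 - (-8.14)) = 6.617770, which rounds to 6.6178.

6.6178


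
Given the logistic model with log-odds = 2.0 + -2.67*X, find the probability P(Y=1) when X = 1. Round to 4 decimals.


Linear predictor: z = 2.0 + -2.67 * 1 = -0.6700.
P = 1/(1 + exp(0.6700)) = 1/(1 + 1.9542) = 0.3385.

0.3385


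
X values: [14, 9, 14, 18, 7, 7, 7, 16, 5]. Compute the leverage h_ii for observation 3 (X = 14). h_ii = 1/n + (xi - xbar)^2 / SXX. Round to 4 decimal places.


n = 9, xbar = 10.7778.
SXX = sum((xi - xbar)^2) = 179.5556.
h = 1/9 + (14 - 10.7778)^2 / 179.5556 = 0.1689.

0.1689


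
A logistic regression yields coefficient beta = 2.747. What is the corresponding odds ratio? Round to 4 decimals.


exp(2.747) = 15.5958.
So the odds ratio is 15.5958.

15.5958


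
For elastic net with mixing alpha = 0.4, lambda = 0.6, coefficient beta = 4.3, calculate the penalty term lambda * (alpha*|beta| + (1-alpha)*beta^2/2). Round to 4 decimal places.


Compute:
L1 = 0.4 * 4.3 = 1.7200.
L2 = 0.6 * 4.3^2 / 2 = 5.5470.
Penalty = 0.6 * (1.7200 + 5.5470) = 4.3602.

4.3602


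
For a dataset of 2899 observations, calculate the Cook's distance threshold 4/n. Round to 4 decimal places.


The threshold is 4/n.
4/2899 = 0.0014.

0.0014


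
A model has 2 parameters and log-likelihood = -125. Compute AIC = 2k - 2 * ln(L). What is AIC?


AIC = 2*2 - 2*(-125).
= 4 + 250 = 254.

254


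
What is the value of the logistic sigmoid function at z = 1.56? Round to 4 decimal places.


First, exp(-1.5600) = 0.2101.
Then sigma(z) = 1/(1 + 0.2101) = 0.8264.

0.8264


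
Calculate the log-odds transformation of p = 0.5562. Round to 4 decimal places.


Compute the odds: 0.5562/0.4438 = 1.2533.
Take the natural log: ln(1.2533) = 0.2258.

0.2258


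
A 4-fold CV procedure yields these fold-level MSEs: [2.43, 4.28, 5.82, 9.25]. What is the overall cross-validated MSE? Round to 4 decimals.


Add all fold MSEs: 21.7800.
Divide by k = 4: 21.7800/4 = 5.4450.

5.4450


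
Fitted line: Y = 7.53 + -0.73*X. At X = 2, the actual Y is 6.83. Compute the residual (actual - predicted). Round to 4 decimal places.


Compute yhat = 7.53 + (-0.73)(2) = 6.0700.
Residual = actual - predicted = 6.83 - 6.0700 = 0.7600.

0.7600


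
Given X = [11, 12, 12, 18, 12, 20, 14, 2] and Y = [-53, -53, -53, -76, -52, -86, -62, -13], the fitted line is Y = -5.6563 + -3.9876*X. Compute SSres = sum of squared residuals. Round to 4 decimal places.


Predicted values from Y = -5.6563 + -3.9876*X.
Residuals: [-3.4801, 0.5075, 0.5075, 1.4331, 1.5075, -0.5917, -0.5173, 0.6315].
SSres = 17.9690.

17.9690


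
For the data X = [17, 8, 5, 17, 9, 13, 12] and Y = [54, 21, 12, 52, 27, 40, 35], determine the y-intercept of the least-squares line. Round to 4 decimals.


Compute b1 = 3.4296 from the OLS formula.
With xbar = 11.5714 and ybar = 34.4286, the intercept is:
b0 = 34.4286 - 3.4296 * 11.5714 = -5.2564.

-5.2564


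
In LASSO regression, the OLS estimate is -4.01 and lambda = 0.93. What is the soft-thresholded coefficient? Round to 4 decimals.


|beta_OLS| = 4.01.
lambda = 0.93.
Since |beta| > lambda, coefficient = sign(beta)*(|beta| - lambda) = -3.0800.
Result = -3.0800.

-3.0800


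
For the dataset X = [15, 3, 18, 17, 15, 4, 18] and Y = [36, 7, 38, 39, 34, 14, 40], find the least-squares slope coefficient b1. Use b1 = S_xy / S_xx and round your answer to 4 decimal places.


First compute the means: xbar = 12.8571, ybar = 29.7143.
Then S_xx = sum((xi - xbar)^2) = 254.8571.
S_xy = sum((xi - xbar)(yi - ybar)) = 519.7143.
b1 = S_xy / S_xx = 519.7143 / 254.8571 = 2.0392.

2.0392


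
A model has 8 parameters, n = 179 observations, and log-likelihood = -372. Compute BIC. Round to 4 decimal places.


k * ln(n) = 8 * ln(179) = 8 * 5.187386 = 41.499088.
-2 * loglik = -2 * (-372) = 744.
BIC = 41.499088 + 744 = 785.499088, which rounds to 785.4991.

785.4991


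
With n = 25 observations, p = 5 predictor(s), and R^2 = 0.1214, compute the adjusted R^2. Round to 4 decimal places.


Using the formula:
(1 - 0.1214) = 0.8786.
Multiply by 24/19: 0.8786 * 24 = 21.0864, then 21.0864 / 19 = 1.1098.
Adj R^2 = 1 - 1.1098 = -0.1098.

-0.1098


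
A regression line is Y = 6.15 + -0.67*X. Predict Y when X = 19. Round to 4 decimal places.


Substitute X = 19 into the equation:
Y = 6.15 + -0.67 * 19 = 6.15 + -12.7300 = -6.5800.

-6.5800


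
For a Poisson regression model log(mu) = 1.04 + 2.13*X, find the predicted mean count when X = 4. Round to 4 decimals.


Compute eta = 1.04 + 2.13 * 4 = 9.5600.
Apply inverse link: mu = e^9.5600 = 14185.8462.

14185.8462


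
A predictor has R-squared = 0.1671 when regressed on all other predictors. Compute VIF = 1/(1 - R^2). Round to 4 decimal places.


VIF = 1 / (1 - 0.1671).
= 1 / 0.8329 = 1.2006.

1.2006


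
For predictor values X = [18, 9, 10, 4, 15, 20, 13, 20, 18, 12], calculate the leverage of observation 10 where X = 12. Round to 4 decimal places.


Mean of X: xbar = 13.9000.
SXX = 250.9000.
For X = 12: h = 1/10 + (12 - 13.9000)^2/250.9000 = 0.1144.

0.1144
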